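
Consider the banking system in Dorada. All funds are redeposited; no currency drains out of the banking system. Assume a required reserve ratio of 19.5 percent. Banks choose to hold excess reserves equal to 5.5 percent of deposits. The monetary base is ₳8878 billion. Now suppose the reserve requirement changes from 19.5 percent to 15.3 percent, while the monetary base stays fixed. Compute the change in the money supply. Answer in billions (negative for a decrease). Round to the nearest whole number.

Initially m₁ = 1 / (0.195 + 0.055) = 4, so M₁ = 4 × 8878 = 35512 billion.
After the change m₂ = 1 / (0.153 + 0.055) ≈ 4.80769, so M₂ = 4.80769 × 8878 ≈ 42682.6718 billion.
ΔM = M₂ − M₁ = 42682.6718 − 35512 = 7170.6718 billion.

₳7171 billion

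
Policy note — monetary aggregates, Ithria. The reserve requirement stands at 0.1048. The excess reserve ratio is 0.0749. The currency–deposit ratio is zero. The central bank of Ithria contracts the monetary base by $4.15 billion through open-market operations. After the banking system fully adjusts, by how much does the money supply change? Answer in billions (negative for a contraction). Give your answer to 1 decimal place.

The money multiplier is m = 1 / (rr + e) = 1 / (0.1048 + 0.0749) ≈ 5.5648.
The sale removes 4.15 billion of base, so ΔM = m × ΔMB = 5.5648 × (−4.15) ≈ -23.0939 billion.

-23.1 billion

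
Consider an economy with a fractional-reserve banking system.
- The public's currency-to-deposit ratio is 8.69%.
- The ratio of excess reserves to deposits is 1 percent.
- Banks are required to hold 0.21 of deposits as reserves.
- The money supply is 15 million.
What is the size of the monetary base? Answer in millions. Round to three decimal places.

4.235 million

The money multiplier is m = (1 + c) / (rr + e + c) = (1 + 0.0869) / (0.21 + 0.01 + 0.0869) ≈ 3.541544.
MB = M / m = 15 / 3.541544 ≈ 4.2354 million.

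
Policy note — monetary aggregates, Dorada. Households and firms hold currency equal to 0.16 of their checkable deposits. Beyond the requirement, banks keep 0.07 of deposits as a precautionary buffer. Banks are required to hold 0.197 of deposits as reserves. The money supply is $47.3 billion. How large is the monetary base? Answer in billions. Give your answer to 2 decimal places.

The money multiplier is m = (1 + c) / (rr + e + c) = (1 + 0.16) / (0.197 + 0.07 + 0.16) ≈ 2.71663.
MB = M / m = 47.3 / 2.71663 ≈ 17.4113 billion.

$17.41 billion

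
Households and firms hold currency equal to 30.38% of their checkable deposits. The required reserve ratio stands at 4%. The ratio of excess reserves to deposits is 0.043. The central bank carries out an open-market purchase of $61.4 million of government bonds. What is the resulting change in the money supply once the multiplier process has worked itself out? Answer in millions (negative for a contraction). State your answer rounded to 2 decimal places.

The money multiplier is m = (1 + c) / (rr + e + c) = (1 + 0.3038) / (0.04 + 0.043 + 0.3038) ≈ 3.37073.
The purchase adds 61.4 million of base, so ΔM = m × ΔMB = 3.37073 × (+61.4) ≈ 206.9628 million.

$206.96 million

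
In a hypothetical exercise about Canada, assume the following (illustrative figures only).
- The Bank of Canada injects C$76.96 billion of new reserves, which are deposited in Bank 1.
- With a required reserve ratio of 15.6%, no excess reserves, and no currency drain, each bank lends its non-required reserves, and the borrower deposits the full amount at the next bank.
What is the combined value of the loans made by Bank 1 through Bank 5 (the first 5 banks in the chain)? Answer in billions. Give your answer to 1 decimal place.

Bank i lends (1 − rr)^i of the original deposit: Bank 1 lends 76.96·0.8440 ≈ 64.9542, Bank 2 lends 76.96·0.8440² ≈ 54.8214, and so on.
Summing a geometric series: total = 76.96·[0.8440·(1 − 0.8440^5) / (1 − 0.8440)] ≈ 238.0554 billion.

C$238.1 billion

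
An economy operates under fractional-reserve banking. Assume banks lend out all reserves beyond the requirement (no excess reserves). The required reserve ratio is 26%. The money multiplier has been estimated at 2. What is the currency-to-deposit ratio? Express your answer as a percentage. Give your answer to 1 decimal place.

48.0%

Using m = 2. From m = (1 + c)/(c + rr + e), rearranging gives 1 + c = m·(c + rr + e), so c·(1 − m) = m·(rr + e) − 1.
Hence c = [m·(rr + e) − 1]/(1 − m) = [2 × (0.26 + 0) − 1] / (1 − 2) = 0.480000.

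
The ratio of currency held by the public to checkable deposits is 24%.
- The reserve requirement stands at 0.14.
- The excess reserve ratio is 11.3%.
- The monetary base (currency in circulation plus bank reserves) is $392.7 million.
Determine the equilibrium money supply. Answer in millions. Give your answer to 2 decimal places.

$987.72 million

The money multiplier is m = (1 + c) / (rr + e + c) = (1 + 0.24) / (0.14 + 0.113 + 0.24) ≈ 2.515213.
So M = m × MB = 2.515213 × 392.7 ≈ 987.7241 million.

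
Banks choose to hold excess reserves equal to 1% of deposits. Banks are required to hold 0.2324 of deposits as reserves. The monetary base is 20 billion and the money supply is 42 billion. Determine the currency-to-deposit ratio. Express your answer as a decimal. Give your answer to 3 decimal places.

Using m = M/MB = 42/20 = 2.100000. From m = (1 + c)/(c + rr + e), rearranging gives 1 + c = m·(c + rr + e), so c·(1 − m) = m·(rr + e) − 1.
Hence c = [m·(rr + e) − 1]/(1 − m) = [2.100000 × (0.2324 + 0.01) − 1] / (1 − 2.100000) ≈ 0.446327.

0.446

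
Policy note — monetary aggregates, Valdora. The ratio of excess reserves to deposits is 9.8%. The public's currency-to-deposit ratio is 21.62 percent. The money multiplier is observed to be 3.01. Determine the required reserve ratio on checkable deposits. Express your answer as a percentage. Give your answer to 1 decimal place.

Using m = 3.01. Since m = (1 + c)/(c + rr + e), the denominator satisfies c + rr + e = (1 + c)/m = (1 + 0.2162) / 3.01 ≈ 0.404053.
With c = 0.2162 and e = 0.098, the required reserve ratio on checkable deposits is 0.404053 − 0.2162 − 0.098 = 0.089853.

9.0%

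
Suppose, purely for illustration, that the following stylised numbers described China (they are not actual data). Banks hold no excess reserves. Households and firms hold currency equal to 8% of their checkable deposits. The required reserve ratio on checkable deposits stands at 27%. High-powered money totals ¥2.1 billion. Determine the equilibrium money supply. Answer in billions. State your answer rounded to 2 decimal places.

¥6.48 billion

The money multiplier is m = (1 + c) / (rr + c) = (1 + 0.08) / (0.27 + 0.08) ≈ 3.0857.
So M = m × MB = 3.0857 × 2.1 ≈ 6.48 billion.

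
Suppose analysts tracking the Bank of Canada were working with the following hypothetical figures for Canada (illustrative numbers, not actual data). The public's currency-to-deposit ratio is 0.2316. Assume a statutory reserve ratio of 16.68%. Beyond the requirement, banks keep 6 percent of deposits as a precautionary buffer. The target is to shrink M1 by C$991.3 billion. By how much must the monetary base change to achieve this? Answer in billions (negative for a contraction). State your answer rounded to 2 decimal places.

-368.96 billion

The money multiplier is m = (1 + c) / (rr + e + c) = (1 + 0.2316) / (0.1668 + 0.06 + 0.2316) ≈ 2.686736.
ΔMB = ΔM / m = (−991.3) / 2.686736 ≈ -368.9607 billion.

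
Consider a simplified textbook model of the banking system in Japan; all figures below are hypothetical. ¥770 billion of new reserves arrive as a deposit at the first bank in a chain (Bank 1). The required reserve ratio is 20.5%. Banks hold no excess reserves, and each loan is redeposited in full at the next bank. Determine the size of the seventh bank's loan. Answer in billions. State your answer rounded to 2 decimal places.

Each bank lends a fraction (1 − rr) = 0.7950 of the deposit it receives, so Bank 7 receives 770·0.7950^6 and lends 770·0.7950^7 ≈ 154.5470 billion.

¥154.55 billion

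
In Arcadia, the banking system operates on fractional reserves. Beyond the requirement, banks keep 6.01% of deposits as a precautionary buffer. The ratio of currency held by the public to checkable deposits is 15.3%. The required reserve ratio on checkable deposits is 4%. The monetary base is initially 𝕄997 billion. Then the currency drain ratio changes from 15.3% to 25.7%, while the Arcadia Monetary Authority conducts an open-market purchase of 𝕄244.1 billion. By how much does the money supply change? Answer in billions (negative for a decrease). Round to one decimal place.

Before: m₁ = (1 + 0.153) / (0.04 + 0.0601 + 0.153) ≈ 4.555512, MB₁ = 997, so M₁ = 4.555512 × 997 ≈ 4541.8455 billion.
After: m₂ = (1 + 0.257) / (0.04 + 0.0601 + 0.257) ≈ 3.520022, MB₂ = 997 + 244.1 = 1241.1, so M₂ = 3.520022 × 1241.1 ≈ 4368.6993 billion.
ΔM = M₂ − M₁ = 4368.6993 − 4541.8455 = -173.1462 billion.

-173.1 billion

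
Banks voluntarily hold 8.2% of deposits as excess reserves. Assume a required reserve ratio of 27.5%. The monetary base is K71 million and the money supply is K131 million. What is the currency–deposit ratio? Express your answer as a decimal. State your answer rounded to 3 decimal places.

0.404

Using m = M/MB = 131/71 ≈ 1.845070. From m = (1 + c)/(c + rr + e), rearranging gives 1 + c = m·(c + rr + e), so c·(1 − m) = m·(rr + e) − 1.
Hence c = [m·(rr + e) − 1]/(1 − m) = [1.845070 × (0.275 + 0.082) − 1] / (1 − 1.845070) ≈ 0.403884.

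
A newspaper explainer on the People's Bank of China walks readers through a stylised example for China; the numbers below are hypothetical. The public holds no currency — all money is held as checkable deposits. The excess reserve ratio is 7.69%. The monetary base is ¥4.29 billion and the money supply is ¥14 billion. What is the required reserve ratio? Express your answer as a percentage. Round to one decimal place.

23.0%

Using m = M/MB = 14/4.29 ≈ 3.263403. Since m = (1 + c)/(c + rr + e), the denominator satisfies c + rr + e = (1 + c)/m = (1 + 0) / 3.263403 ≈ 0.306429.
With c = 0 and e = 0.0769, the required reserve ratio is 0.306429 − 0 − 0.0769 = 0.229529.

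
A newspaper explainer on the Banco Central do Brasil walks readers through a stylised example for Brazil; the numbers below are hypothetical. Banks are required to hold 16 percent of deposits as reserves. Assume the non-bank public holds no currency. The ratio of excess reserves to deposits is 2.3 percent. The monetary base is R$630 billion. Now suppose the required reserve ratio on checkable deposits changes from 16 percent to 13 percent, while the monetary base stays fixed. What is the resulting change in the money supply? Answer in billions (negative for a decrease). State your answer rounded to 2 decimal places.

R$675.02 billion

Initially m₁ = 1 / (0.16 + 0.023) ≈ 5.464481, so M₁ = 5.464481 × 630 ≈ 3442.623 billion.
After the change m₂ = 1 / (0.13 + 0.023) ≈ 6.535948, so M₂ = 6.535948 × 630 ≈ 4117.6472 billion.
ΔM = M₂ − M₁ = 4117.6472 − 3442.623 = 675.0242 billion.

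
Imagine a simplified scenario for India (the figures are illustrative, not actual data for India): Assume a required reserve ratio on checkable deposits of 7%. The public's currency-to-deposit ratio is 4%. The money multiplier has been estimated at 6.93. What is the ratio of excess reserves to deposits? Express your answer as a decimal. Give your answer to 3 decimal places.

0.040

Using m = 6.93. Since m = (1 + c)/(c + rr + e), the denominator satisfies c + rr + e = (1 + c)/m = (1 + 0.04) / 6.93 ≈ 0.150072.
With c = 0.04 and rr = 0.07, the ratio of excess reserves to deposits is 0.150072 − 0.04 − 0.07 = 0.040072.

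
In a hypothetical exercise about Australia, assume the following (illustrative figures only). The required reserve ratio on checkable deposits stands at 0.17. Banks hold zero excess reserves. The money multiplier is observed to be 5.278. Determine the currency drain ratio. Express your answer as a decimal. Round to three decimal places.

0.024

Using m = 5.278. From m = (1 + c)/(c + rr + e), rearranging gives 1 + c = m·(c + rr + e), so c·(1 − m) = m·(rr + e) − 1.
Hence c = [m·(rr + e) − 1]/(1 − m) = [5.278 × (0.17 + 0) − 1] / (1 − 5.278) ≈ 0.024016.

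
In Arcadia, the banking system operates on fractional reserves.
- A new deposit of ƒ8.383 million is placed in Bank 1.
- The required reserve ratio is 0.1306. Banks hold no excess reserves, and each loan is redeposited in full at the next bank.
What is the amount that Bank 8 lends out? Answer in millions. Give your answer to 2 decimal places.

Each bank lends a fraction (1 − rr) = 0.8694 of the deposit it receives, so Bank 8 receives 8.383·0.8694^7 and lends 8.383·0.8694^8 ≈ 2.7363 million.

ƒ2.74 million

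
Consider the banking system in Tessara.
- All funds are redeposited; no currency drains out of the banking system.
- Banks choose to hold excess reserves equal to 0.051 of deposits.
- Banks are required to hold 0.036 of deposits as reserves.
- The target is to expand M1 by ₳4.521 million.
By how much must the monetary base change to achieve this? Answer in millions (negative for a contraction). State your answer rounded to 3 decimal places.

The money multiplier is m = 1 / (rr + e) = 1 / (0.036 + 0.051) ≈ 11.49425.
ΔMB = ΔM / m = (+4.521) / 11.49425 ≈ 0.3933 million.

₳0.393 million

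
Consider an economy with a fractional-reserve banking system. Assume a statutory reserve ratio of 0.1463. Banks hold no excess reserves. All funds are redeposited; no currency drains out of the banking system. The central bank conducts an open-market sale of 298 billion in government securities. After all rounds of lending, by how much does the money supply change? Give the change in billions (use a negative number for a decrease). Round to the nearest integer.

-2037 billion

The simple money multiplier is m = 1/rr = 1/0.1463 ≈ 6.8353.
An open-market sale reduces the monetary base by 298 billion, so ΔM = m × ΔMB = 6.8353 × (−298) = -2036.9194 billion.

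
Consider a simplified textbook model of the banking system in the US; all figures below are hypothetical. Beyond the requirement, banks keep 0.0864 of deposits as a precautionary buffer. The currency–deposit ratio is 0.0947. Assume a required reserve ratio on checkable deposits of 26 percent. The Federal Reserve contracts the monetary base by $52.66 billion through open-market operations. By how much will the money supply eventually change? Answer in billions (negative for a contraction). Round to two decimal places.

-130.69 billion

The money multiplier is m = (1 + c) / (rr + e + c) = (1 + 0.0947) / (0.26 + 0.0864 + 0.0947) ≈ 2.48175.
The sale removes 52.66 billion of base, so ΔM = m × ΔMB = 2.48175 × (−52.66) ≈ -130.689 billion.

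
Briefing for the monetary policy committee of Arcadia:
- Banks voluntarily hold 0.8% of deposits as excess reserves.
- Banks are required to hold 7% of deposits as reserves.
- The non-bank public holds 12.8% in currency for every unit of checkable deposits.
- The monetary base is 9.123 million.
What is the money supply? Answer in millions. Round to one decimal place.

50.0 million

The money multiplier is m = (1 + c) / (rr + e + c) = (1 + 0.128) / (0.07 + 0.008 + 0.128) ≈ 5.4757.
So M = m × MB = 5.4757 × 9.123 ≈ 49.9548 million.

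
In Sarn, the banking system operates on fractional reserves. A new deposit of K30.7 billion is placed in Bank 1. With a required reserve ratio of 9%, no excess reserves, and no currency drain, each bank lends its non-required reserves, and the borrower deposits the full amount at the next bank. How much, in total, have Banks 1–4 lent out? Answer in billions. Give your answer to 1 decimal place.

Bank i lends (1 − rr)^i of the original deposit: Bank 1 lends 30.7·0.9100 = 27.9370, Bank 2 lends 30.7·0.9100² ≈ 25.4227, and so on.
Summing a geometric series: total = 30.7·[0.9100·(1 − 0.9100^4) / (1 − 0.9100)] ≈ 97.5468 billion.

K97.5 billion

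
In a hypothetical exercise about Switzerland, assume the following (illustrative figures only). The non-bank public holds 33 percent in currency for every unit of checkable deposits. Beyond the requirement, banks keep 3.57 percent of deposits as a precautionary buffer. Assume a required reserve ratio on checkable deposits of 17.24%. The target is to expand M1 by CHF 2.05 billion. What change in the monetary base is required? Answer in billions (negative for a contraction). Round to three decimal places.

The money multiplier is m = (1 + c) / (rr + e + c) = (1 + 0.33) / (0.1724 + 0.0357 + 0.33) ≈ 2.47166.
ΔMB = ΔM / m = (+2.05) / 2.47166 ≈ 0.8294 billion.

CHF 0.829 billion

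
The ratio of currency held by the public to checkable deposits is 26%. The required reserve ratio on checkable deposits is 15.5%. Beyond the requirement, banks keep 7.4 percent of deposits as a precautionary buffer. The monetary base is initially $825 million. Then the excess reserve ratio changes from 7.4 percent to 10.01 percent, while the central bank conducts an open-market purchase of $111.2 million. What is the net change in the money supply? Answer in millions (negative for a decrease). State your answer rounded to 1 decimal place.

$164.3 million

Before: m₁ = (1 + 0.26) / (0.155 + 0.074 + 0.26) ≈ 2.57669, MB₁ = 825, so M₁ = 2.57669 × 825 ≈ 2125.7693 million.
After: m₂ = (1 + 0.26) / (0.155 + 0.1001 + 0.26) ≈ 2.44613, MB₂ = 825 + 111.2 = 936.2, so M₂ = 2.44613 × 936.2 ≈ 2290.0669 million.
ΔM = M₂ − M₁ = 2290.0669 − 2125.7693 = 164.2976 million.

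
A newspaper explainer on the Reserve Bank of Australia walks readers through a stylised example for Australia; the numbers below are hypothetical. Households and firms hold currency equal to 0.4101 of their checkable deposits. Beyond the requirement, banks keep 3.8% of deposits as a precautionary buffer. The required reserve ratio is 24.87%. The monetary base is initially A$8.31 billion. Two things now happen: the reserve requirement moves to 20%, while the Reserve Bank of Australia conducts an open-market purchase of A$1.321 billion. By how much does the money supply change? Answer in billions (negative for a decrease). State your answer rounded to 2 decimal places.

A$4.14 billion

Before: m₁ = (1 + 0.4101) / (0.2487 + 0.038 + 0.4101) ≈ 2.0237, MB₁ = 8.31, so M₁ = 2.0237 × 8.31 ≈ 16.8169 billion.
After: m₂ = (1 + 0.4101) / (0.2 + 0.038 + 0.4101) ≈ 2.1757, MB₂ = 8.31 + 1.321 = 9.631, so M₂ = 2.1757 × 9.631 ≈ 20.9542 billion.
ΔM = M₂ − M₁ = 20.9542 − 16.8169 = 4.1373 billion.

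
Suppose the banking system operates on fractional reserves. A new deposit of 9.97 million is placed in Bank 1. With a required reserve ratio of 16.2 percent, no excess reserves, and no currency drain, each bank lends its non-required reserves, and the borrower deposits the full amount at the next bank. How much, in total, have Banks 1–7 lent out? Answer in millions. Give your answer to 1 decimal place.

36.6 million

Bank i lends (1 − rr)^i of the original deposit: Bank 1 lends 9.97·0.8380 ≈ 8.3549, Bank 2 lends 9.97·0.8380² ≈ 7.0014, and so on.
Summing a geometric series: total = 9.97·[0.8380·(1 − 0.8380^7) / (1 − 0.8380)] ≈ 36.6063 million.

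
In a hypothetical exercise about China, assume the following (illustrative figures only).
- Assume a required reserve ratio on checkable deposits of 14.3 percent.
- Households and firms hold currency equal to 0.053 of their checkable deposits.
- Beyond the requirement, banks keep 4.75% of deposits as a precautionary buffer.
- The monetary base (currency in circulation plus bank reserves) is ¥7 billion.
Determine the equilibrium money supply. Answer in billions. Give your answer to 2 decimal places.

The money multiplier is m = (1 + c) / (rr + e + c) = (1 + 0.053) / (0.143 + 0.0475 + 0.053) ≈ 4.3244.
So M = m × MB = 4.3244 × 7 = 30.2708 billion.

¥30.27 billion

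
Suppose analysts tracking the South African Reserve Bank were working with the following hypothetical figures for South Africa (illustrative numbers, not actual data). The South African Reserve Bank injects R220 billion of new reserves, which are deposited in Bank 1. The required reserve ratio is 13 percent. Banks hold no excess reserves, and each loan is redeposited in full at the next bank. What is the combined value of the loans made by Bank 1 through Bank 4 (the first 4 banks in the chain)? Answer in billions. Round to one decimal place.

Bank i lends (1 − rr)^i of the original deposit: Bank 1 lends 220·0.8700 = 191.4000, Bank 2 lends 220·0.8700² = 166.5180, and so on.
Summing a geometric series: total = 220·[0.8700·(1 − 0.8700^4) / (1 − 0.8700)] ≈ 628.8261 billion.

R628.8 billion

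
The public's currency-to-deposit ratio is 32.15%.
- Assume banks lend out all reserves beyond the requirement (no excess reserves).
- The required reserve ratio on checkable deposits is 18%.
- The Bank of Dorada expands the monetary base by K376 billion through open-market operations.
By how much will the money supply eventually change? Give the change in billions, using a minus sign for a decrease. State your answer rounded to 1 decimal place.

The money multiplier is m = (1 + c) / (rr + c) = (1 + 0.3215) / (0.18 + 0.3215) ≈ 2.63509.
The purchase adds 376 billion of base, so ΔM = m × ΔMB = 2.63509 × (+376) ≈ 990.7938 billion.

K990.8 billion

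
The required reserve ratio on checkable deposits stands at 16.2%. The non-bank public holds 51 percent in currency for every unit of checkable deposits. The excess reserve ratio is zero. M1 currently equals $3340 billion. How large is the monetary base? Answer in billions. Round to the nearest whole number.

The money multiplier is m = (1 + c) / (rr + c) = (1 + 0.51) / (0.162 + 0.51) ≈ 2.24702.
MB = M / m = 3340 / 2.24702 ≈ 1486.4131 billion.

$1486 billion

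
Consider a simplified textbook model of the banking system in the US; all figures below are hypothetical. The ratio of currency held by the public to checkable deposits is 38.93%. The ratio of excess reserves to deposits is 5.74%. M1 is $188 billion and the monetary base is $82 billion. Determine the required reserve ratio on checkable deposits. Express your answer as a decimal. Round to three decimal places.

0.159

Using m = M/MB = 188/82 ≈ 2.292683. Since m = (1 + c)/(c + rr + e), the denominator satisfies c + rr + e = (1 + c)/m = (1 + 0.3893) / 2.292683 ≈ 0.605971.
With c = 0.3893 and e = 0.0574, the required reserve ratio on checkable deposits is 0.605971 − 0.3893 − 0.0574 = 0.159271.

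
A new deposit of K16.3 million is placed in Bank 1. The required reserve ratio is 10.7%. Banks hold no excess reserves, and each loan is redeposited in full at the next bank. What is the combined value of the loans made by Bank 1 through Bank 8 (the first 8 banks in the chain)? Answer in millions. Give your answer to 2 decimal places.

K81.02 million

Bank i lends (1 − rr)^i of the original deposit: Bank 1 lends 16.3·0.8930 = 14.5559, Bank 2 lends 16.3·0.8930² ≈ 12.9984, and so on.
Summing a geometric series: total = 16.3·[0.8930·(1 − 0.8930^8) / (1 − 0.8930)] ≈ 81.0232 million.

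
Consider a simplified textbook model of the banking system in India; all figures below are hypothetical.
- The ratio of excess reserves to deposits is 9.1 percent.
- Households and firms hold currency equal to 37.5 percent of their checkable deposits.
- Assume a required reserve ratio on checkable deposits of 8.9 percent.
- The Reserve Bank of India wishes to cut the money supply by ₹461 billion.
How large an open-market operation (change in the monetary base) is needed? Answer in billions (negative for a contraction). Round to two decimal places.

-186.08 billion

The money multiplier is m = (1 + c) / (rr + e + c) = (1 + 0.375) / (0.089 + 0.091 + 0.375) ≈ 2.477477.
ΔMB = ΔM / m = (−461) / 2.477477 ≈ -186.0764 billion.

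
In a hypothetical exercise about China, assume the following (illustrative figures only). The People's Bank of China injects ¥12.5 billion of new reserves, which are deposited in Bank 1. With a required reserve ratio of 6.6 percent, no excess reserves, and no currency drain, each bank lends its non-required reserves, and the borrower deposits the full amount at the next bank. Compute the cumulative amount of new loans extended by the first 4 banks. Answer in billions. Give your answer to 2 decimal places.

Bank i lends (1 − rr)^i of the original deposit: Bank 1 lends 12.5·0.9340 = 11.6750, Bank 2 lends 12.5·0.9340² ≈ 10.9044, and so on.
Summing a geometric series: total = 12.5·[0.9340·(1 − 0.9340^4) / (1 − 0.9340)] ≈ 42.2768 billion.

¥42.28 billion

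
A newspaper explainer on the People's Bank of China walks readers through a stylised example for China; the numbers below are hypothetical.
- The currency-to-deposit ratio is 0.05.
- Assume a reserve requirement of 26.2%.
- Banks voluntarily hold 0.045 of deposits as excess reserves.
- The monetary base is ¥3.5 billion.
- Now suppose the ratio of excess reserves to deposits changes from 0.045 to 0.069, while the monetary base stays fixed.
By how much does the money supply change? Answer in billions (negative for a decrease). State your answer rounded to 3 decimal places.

Initially m₁ = (1 + 0.05) / (0.262 + 0.045 + 0.05) ≈ 2.94118, so M₁ = 2.94118 × 3.5 ≈ 10.2941 billion.
After the change m₂ = (1 + 0.05) / (0.262 + 0.069 + 0.05) ≈ 2.75591, so M₂ = 2.75591 × 3.5 ≈ 9.6457 billion.
ΔM = M₂ − M₁ = 9.6457 − 10.2941 = -0.6484 billion.

-0.648 billion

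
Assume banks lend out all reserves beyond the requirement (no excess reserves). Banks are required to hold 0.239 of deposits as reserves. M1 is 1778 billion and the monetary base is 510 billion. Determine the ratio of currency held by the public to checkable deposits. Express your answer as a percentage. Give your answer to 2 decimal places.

6.71%

Using m = M/MB = 1778/510 ≈ 3.486275. From m = (1 + c)/(c + rr + e), rearranging gives 1 + c = m·(c + rr + e), so c·(1 − m) = m·(rr + e) − 1.
Hence c = [m·(rr + e) − 1]/(1 − m) = [3.486275 × (0.239 + 0) − 1] / (1 − 3.486275) ≈ 0.067080.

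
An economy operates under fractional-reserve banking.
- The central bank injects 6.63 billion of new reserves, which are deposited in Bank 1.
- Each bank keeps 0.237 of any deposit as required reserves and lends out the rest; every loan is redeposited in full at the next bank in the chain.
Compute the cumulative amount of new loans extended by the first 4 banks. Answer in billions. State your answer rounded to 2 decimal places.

14.11 billion

Bank i lends (1 − rr)^i of the original deposit: Bank 1 lends 6.63·0.7630 ≈ 5.0587, Bank 2 lends 6.63·0.7630² ≈ 3.8598, and so on.
Summing a geometric series: total = 6.63·[0.7630·(1 − 0.7630^4) / (1 − 0.7630)] ≈ 14.1105 billion.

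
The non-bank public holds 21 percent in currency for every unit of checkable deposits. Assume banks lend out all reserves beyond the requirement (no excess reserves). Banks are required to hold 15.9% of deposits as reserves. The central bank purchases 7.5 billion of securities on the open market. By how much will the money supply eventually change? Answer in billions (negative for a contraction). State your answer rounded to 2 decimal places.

The money multiplier is m = (1 + c) / (rr + c) = (1 + 0.21) / (0.159 + 0.21) ≈ 3.2791.
The purchase adds 7.5 billion of base, so ΔM = m × ΔMB = 3.2791 × (+7.5) ≈ 24.5933 billion.

24.59 billion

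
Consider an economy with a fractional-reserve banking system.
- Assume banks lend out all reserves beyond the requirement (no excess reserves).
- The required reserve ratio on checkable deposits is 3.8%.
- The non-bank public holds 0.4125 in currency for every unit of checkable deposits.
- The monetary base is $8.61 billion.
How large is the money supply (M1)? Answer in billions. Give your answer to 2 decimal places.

The money multiplier is m = (1 + c) / (rr + c) = (1 + 0.4125) / (0.038 + 0.4125) ≈ 3.1354.
So M = m × MB = 3.1354 × 8.61 ≈ 26.9958 billion.

$27.00 billion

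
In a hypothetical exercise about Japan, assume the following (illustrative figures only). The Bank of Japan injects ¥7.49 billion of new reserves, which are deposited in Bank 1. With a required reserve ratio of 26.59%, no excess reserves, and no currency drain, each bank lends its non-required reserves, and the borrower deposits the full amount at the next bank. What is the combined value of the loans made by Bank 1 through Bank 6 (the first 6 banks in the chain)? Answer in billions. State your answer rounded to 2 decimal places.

¥17.44 billion

Bank i lends (1 − rr)^i of the original deposit: Bank 1 lends 7.49·0.7341 ≈ 5.4984, Bank 2 lends 7.49·0.7341² ≈ 4.0364, and so on.
Summing a geometric series: total = 7.49·[0.7341·(1 − 0.7341^6) / (1 − 0.7341)] ≈ 17.4422 billion.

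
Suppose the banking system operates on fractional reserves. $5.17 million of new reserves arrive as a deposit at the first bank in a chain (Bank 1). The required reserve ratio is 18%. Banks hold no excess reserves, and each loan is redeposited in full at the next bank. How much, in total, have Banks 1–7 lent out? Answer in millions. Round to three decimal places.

Bank i lends (1 − rr)^i of the original deposit: Bank 1 lends 5.17·0.8200 = 4.2394, Bank 2 lends 5.17·0.8200² ≈ 3.4763, and so on.
Summing a geometric series: total = 5.17·[0.8200·(1 − 0.8200^7) / (1 − 0.8200)] ≈ 17.6810 million.

$17.681 million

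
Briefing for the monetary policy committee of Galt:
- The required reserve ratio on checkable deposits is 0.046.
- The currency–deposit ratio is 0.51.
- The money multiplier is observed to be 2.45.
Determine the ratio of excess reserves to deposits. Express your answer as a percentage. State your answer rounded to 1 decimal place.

Using m = 2.45. Since m = (1 + c)/(c + rr + e), the denominator satisfies c + rr + e = (1 + c)/m = (1 + 0.51) / 2.45 ≈ 0.616327.
With c = 0.51 and rr = 0.046, the ratio of excess reserves to deposits is 0.616327 − 0.51 − 0.046 = 0.060327.

6.0%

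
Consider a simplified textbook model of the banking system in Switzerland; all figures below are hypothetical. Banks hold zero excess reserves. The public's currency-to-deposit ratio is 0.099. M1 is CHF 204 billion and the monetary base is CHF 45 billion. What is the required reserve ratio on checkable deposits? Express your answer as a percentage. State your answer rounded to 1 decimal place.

14.3%

Using m = M/MB = 204/45 ≈ 4.533333. Since m = (1 + c)/(c + rr + e), the denominator satisfies c + rr + e = (1 + c)/m = (1 + 0.099) / 4.533333 ≈ 0.242426.
With c = 0.099 and e = 0, the required reserve ratio on checkable deposits is 0.242426 − 0.099 − 0 = 0.143426.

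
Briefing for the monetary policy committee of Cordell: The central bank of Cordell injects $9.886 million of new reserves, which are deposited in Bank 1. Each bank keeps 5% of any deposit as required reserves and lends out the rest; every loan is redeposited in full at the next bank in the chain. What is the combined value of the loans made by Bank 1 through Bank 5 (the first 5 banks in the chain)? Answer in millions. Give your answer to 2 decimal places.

Bank i lends (1 − rr)^i of the original deposit: Bank 1 lends 9.886·0.9500 = 9.3917, Bank 2 lends 9.886·0.9500² ≈ 8.9221, and so on.
Summing a geometric series: total = 9.886·[0.9500·(1 − 0.9500^5) / (1 − 0.9500)] ≈ 42.4916 million.

$42.49 million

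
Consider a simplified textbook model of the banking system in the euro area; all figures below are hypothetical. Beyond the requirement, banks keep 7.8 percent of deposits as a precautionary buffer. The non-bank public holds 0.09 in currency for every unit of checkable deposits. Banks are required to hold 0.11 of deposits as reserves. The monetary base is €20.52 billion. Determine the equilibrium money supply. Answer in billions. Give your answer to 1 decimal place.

The money multiplier is m = (1 + c) / (rr + e + c) = (1 + 0.09) / (0.11 + 0.078 + 0.09) ≈ 3.9209.
So M = m × MB = 3.9209 × 20.52 ≈ 80.4569 billion.

€80.5 billion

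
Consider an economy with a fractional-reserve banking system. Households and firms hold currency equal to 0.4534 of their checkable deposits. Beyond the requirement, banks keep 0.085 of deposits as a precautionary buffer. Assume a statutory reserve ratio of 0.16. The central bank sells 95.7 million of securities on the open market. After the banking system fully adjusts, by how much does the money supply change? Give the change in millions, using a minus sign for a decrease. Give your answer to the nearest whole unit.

The money multiplier is m = (1 + c) / (rr + e + c) = (1 + 0.4534) / (0.16 + 0.085 + 0.4534) ≈ 2.0810.
The sale removes 95.7 million of base, so ΔM = m × ΔMB = 2.0810 × (−95.7) = -199.1517 million.

-199 million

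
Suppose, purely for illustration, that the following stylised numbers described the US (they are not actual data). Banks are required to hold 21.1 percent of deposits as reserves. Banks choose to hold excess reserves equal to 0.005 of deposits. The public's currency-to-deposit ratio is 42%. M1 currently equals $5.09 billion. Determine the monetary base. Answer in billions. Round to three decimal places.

The money multiplier is m = (1 + c) / (rr + e + c) = (1 + 0.42) / (0.211 + 0.005 + 0.42) ≈ 2.23270.
MB = M / m = 5.09 / 2.23270 ≈ 2.2798 billion.

$2.280 billion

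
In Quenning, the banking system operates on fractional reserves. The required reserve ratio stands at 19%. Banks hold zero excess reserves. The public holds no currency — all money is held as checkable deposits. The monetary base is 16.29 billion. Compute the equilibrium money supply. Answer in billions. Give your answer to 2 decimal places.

With no currency drain or excess reserves, the money multiplier is m = 1/rr = 1/0.19 ≈ 5.26316.
Money supply M = m × MB = 5.26316 × 16.29 ≈ 85.7369 billion.

85.74 billion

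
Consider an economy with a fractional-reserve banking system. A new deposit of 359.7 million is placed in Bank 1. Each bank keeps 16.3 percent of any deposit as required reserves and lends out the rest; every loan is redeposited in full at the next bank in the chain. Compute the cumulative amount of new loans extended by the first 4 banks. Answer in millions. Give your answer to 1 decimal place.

940.5 million

Bank i lends (1 − rr)^i of the original deposit: Bank 1 lends 359.7·0.8370 = 301.0689, Bank 2 lends 359.7·0.8370² ≈ 251.9947, and so on.
Summing a geometric series: total = 359.7·[0.8370·(1 − 0.8370^4) / (1 − 0.8370)] ≈ 940.5228 million.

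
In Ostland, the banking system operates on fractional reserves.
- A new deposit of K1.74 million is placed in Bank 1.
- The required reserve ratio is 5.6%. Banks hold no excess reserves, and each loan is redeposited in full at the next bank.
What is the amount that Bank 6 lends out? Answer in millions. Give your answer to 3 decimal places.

Each bank lends a fraction (1 − rr) = 0.9440 of the deposit it receives, so Bank 6 receives 1.74·0.9440^5 and lends 1.74·0.9440^6 ≈ 1.2313 million.

K1.231 million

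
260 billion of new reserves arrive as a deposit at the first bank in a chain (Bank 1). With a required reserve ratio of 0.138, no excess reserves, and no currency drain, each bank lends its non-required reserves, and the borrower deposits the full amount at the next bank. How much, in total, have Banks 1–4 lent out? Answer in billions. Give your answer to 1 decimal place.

727.4 billion

Bank i lends (1 − rr)^i of the original deposit: Bank 1 lends 260·0.8620 = 224.1200, Bank 2 lends 260·0.8620² ≈ 193.1914, and so on.
Summing a geometric series: total = 260·[0.8620·(1 − 0.8620^4) / (1 − 0.8620)] ≈ 727.3922 billion.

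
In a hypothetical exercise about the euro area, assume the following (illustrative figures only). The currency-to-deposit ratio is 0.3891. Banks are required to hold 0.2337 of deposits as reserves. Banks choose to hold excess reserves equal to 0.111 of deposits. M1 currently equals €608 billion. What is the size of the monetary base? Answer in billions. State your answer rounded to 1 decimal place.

The money multiplier is m = (1 + c) / (rr + e + c) = (1 + 0.3891) / (0.2337 + 0.111 + 0.3891) ≈ 1.89302.
MB = M / m = 608 / 1.89302 ≈ 321.1799 billion.

€321.2 billion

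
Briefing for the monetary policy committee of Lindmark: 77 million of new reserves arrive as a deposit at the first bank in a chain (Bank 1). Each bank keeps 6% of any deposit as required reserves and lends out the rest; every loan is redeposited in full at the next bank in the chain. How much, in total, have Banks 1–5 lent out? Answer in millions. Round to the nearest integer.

321 million

Bank i lends (1 − rr)^i of the original deposit: Bank 1 lends 77·0.9400 = 72.3800, Bank 2 lends 77·0.9400² = 68.0372, and so on.
Summing a geometric series: total = 77·[0.9400·(1 − 0.9400^5) / (1 − 0.9400)] ≈ 321.0004 million.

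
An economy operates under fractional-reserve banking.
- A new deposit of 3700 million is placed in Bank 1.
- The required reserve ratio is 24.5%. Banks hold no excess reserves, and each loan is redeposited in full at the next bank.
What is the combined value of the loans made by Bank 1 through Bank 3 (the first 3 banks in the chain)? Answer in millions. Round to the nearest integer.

Bank i lends (1 − rr)^i of the original deposit: Bank 1 lends 3700·0.7550 = 2793.5000, Bank 2 lends 3700·0.7550² = 2109.0925, and so on.
Summing a geometric series: total = 3700·[0.7550·(1 − 0.7550^3) / (1 − 0.7550)] ≈ 6494.9573 million.

6495 million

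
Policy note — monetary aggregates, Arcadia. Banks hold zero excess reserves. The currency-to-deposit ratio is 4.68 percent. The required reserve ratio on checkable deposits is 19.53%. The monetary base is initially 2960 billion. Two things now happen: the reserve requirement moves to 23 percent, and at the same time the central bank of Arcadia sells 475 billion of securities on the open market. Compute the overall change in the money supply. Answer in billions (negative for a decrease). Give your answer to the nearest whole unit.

Before: m₁ = (1 + 0.0468) / (0.1953 + 0.0468) ≈ 4.32383, MB₁ = 2960, so M₁ = 4.32383 × 2960 = 12798.5368 billion.
After: m₂ = (1 + 0.0468) / (0.23 + 0.0468) ≈ 3.78179, MB₂ = 2960 − 475 = 2485, so M₂ = 3.78179 × 2485 ≈ 9397.7481 billion.
ΔM = M₂ − M₁ = 9397.7481 − 12798.5368 = -3400.7887 billion.

-3401 billion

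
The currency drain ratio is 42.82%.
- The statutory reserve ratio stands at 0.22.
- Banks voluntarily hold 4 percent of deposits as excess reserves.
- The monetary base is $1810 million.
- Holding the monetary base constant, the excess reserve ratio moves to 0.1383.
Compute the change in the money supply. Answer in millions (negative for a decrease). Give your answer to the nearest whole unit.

-469 million

Initially m₁ = (1 + 0.4282) / (0.22 + 0.04 + 0.4282) ≈ 2.07527, so M₁ = 2.07527 × 1810 = 3756.2387 million.
After the change m₂ = (1 + 0.4282) / (0.22 + 0.1383 + 0.4282) ≈ 1.81589, so M₂ = 1.81589 × 1810 = 3286.7609 million.
ΔM = M₂ − M₁ = 3286.7609 − 3756.2387 = -469.4778 million.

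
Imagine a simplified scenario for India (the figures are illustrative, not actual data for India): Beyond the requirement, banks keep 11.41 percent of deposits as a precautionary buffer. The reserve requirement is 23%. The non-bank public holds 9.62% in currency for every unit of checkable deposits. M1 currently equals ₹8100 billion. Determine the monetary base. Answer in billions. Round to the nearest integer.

₹3253 billion

The money multiplier is m = (1 + c) / (rr + e + c) = (1 + 0.0962) / (0.23 + 0.1141 + 0.0962) ≈ 2.48967.
MB = M / m = 8100 / 2.48967 ≈ 3253.4432 billion.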